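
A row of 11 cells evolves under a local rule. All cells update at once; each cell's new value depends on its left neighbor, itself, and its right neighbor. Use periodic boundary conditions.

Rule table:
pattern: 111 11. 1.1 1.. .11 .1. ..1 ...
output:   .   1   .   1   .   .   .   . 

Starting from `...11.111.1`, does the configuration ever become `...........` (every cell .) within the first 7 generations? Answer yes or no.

no

generation 1: 1...1...1..
generation 2: .1...1...1.
generation 3: ..1...1...1
generation 4: 1..1...1...
generation 5: .1..1...1..
generation 6: ..1..1...1.
generation 7: ...1..1...1
generation 7 is ...1..1...1, still not uniform .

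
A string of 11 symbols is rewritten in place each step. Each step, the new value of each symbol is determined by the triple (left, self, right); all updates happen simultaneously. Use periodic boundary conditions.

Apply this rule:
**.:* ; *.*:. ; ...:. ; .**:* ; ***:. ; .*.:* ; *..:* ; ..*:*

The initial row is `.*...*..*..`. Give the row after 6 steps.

*.*.**..**.

***.******.
*.*.*....*.
*.*.**..**.
*.*.******.
*.*.*....*.  (repeats step 2; period 3)
step 6: *.*.**..**.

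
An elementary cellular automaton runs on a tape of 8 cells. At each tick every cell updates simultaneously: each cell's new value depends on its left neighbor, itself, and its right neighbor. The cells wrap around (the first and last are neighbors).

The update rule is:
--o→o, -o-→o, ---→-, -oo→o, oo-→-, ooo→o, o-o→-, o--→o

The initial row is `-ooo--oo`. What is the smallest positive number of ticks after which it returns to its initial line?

8

-oo-ooo-
oo--oo-o
o-ooo--o
--oo-ooo
ooo--oo-
oo-ooo--
o--oo-oo
-ooo--oo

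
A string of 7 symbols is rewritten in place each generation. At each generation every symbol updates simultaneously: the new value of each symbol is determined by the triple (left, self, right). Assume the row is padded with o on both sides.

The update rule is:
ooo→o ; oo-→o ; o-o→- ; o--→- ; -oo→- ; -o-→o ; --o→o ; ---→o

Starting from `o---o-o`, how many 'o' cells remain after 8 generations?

4

generation 1: o-ooo--
generation 2: o--oo-o
generation 3: o-o-o--
generation 4: o-o-o-o
generation 5: o-o-o--  (repeats generation 3; period 2)
generation 8: o-o-o-o
count of o: 4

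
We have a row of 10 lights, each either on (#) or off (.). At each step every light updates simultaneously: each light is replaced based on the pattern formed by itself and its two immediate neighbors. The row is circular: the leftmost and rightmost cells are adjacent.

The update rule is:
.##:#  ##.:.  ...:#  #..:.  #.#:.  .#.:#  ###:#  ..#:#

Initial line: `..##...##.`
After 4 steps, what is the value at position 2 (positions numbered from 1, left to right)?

.

###..###..
##..###..#
#..###..##
..###..###
position 2 holds .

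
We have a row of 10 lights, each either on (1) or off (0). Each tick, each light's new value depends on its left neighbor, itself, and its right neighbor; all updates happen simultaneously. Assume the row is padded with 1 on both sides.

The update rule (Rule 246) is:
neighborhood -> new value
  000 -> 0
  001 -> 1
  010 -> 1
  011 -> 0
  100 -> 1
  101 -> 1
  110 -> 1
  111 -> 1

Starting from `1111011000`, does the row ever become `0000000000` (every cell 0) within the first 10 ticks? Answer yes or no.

no

1111101101
1111110110
1111111011
1111111101
1111111110
1111111111
1111111111  (fixed point — unchanged through tick 10)
tick 10 is 1111111111, still not uniform 0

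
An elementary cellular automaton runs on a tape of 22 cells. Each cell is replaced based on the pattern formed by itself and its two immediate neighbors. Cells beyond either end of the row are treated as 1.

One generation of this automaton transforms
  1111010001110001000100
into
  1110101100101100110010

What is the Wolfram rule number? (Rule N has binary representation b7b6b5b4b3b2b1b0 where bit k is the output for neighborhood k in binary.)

position 0: 111 → 1  (bit 7 = 1)
position 3: 110 → 0  (bit 6 = 0)
position 4: 101 → 1  (bit 5 = 1)
position 6: 100 → 1  (bit 4 = 1)
position 9: 011 → 0  (bit 3 = 0)
position 5: 010 → 0  (bit 2 = 0)
position 8: 001 → 0  (bit 1 = 0)
position 7: 000 → 1  (bit 0 = 1)
bits b7..b0 = 10110001 = 177

177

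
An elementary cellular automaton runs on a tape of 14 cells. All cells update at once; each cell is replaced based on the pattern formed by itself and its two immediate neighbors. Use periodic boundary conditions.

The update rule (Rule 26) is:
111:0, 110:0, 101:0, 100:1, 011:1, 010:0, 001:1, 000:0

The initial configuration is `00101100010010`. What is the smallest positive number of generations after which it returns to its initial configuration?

28

01001010101101
00110000001000
01101000010100
11000100100010
10101011010100
00000010000011
10000101000110
01001000101100
10110101001010
00100000110000
01010001101000
10001011000100
01010010101011
00001100000010
00011010000101
10110001001000
00101010110101
11000000100000
10100001010001
00010010001011
10101101010010
00001000001100
00010100011010
00100010110001
11010100101010
10000011000000
01000110100001
00101100010010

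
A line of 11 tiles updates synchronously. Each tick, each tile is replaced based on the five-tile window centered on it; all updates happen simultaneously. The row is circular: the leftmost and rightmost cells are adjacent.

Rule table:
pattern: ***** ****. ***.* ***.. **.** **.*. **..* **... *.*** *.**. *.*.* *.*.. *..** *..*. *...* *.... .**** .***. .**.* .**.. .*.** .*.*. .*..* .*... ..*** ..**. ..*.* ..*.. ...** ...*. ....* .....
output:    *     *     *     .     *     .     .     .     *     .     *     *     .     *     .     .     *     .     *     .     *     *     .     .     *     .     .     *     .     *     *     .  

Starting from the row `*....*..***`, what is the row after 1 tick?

...***..***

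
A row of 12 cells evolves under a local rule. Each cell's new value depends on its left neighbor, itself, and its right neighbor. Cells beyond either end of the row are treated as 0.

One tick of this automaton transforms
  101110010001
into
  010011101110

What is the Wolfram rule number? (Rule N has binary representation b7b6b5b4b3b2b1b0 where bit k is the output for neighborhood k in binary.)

position 3: 111 → 0  (bit 7 = 0)
position 4: 110 → 1  (bit 6 = 1)
position 1: 101 → 1  (bit 5 = 1)
position 5: 100 → 1  (bit 4 = 1)
position 2: 011 → 0  (bit 3 = 0)
position 0: 010 → 0  (bit 2 = 0)
position 6: 001 → 1  (bit 1 = 1)
position 9: 000 → 1  (bit 0 = 1)
bits b7..b0 = 01110011 = 115

115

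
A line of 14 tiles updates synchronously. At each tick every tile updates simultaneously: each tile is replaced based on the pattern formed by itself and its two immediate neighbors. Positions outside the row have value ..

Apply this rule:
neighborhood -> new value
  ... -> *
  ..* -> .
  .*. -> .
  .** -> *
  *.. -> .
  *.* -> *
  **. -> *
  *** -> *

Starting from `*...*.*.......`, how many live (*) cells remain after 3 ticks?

11

tick 1: ..*..*..******
tick 2: *.......******
tick 3: ..*****.******
count of *: 11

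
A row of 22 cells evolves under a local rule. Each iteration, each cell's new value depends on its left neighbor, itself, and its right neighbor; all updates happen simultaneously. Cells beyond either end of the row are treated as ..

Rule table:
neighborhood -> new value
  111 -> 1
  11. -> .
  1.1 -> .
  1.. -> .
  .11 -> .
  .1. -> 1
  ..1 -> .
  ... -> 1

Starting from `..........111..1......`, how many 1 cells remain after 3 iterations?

10

111111111..1...1.11111
.1111111...1.1.1..111.
..11111..1.1.1.1...1..
count of 1: 10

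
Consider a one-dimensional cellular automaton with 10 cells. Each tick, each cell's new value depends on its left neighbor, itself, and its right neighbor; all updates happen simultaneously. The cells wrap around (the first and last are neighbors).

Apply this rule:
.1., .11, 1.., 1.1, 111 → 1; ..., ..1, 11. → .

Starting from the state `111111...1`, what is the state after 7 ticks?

111.11111.

11111.1..1
1111.111.1
111.111.11
11.111.111
1.111.1111
.111.11111
111.11111.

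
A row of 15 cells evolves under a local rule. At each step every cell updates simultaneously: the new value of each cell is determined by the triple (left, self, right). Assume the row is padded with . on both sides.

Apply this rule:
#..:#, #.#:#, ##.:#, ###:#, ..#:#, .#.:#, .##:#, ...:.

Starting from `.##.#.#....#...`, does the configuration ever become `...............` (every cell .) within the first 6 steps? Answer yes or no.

########..###..
##############.
###############
###############  (fixed point — unchanged through step 6)
step 6 is ###############, still not uniform .

no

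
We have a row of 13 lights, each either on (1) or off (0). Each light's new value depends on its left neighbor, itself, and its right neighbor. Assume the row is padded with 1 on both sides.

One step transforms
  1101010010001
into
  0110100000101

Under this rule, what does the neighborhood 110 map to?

At position 1 the neighborhood is 110; the next row has 1 there.

1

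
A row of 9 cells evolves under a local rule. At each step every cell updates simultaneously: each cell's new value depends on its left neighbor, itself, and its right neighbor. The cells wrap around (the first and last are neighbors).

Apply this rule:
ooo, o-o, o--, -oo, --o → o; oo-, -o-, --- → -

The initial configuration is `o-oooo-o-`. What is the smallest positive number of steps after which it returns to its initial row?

9

step 1: -oooo-o-o
step 2: oooo-o-o-
step 3: ooo-o-o-o
step 4: oo-o-o-oo
step 5: o-o-o-ooo
step 6: -o-o-oooo
step 7: o-o-oooo-
step 8: -o-oooo-o
step 9: o-oooo-o-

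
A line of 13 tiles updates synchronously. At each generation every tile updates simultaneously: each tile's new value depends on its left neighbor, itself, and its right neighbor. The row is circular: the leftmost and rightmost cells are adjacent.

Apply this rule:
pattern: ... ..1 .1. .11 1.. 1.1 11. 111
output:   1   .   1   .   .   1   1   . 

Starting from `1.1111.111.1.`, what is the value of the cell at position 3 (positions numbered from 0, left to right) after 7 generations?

generation 1: 11...11..1111
generation 2: .1.1..1......
generation 3: .111..1.11111
generation 4: 1..1..11....1
generation 5: 1..1...1.11..
generation 6: 1..1.1.11.1..
generation 7: 1..1111.111..
position 3 holds 1

1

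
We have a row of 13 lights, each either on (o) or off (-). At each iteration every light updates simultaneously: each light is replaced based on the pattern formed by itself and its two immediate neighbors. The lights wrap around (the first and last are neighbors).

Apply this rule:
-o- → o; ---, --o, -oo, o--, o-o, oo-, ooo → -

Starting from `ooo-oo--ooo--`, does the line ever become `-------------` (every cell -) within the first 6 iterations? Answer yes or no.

yes

-------------
all cells are - at iteration 1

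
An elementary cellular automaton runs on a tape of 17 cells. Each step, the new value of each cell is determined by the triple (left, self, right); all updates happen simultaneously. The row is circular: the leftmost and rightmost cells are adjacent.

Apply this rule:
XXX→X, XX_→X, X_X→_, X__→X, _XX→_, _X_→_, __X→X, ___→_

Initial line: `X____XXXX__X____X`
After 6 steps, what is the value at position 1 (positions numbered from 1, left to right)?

XX__X_XXXXX_X__X_
_XXX___XXXX__XX__
X_XXX_X_XXXXX_XX_
___XX____XXXX__X_
__X_XX__X_XXXXX_X
XX___XXX___XXXX__
position 1 holds X

X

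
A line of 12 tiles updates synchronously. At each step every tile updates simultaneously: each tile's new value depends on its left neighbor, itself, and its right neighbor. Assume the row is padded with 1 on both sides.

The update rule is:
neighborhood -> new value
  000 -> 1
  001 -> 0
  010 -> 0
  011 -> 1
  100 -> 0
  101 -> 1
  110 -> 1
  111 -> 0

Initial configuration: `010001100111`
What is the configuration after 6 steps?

100101100100
100011100000
101010101110
110101011011
011010111110
111101100011

111101100011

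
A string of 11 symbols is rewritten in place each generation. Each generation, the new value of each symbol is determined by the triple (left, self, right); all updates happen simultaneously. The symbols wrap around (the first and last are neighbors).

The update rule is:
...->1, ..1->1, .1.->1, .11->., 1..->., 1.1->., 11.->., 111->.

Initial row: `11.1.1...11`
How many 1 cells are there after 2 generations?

...1.1.11..
1111.1....1
count of 1: 6

6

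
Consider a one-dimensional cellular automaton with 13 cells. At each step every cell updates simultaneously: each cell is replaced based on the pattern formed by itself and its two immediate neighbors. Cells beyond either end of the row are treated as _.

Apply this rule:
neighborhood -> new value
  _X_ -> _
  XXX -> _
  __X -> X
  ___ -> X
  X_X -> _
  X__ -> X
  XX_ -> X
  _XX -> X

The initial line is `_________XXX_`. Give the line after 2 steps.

XXXXXXXXXX_XX
X________X_XX

X________X_XX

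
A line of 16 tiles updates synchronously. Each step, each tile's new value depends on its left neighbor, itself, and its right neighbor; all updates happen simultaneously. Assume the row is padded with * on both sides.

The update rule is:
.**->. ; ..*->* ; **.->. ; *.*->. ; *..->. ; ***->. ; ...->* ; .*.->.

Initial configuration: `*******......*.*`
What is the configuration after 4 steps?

step 1: ........*****...
step 2: .*******......**
step 3: .........*****..
step 4: .********......*

.********......*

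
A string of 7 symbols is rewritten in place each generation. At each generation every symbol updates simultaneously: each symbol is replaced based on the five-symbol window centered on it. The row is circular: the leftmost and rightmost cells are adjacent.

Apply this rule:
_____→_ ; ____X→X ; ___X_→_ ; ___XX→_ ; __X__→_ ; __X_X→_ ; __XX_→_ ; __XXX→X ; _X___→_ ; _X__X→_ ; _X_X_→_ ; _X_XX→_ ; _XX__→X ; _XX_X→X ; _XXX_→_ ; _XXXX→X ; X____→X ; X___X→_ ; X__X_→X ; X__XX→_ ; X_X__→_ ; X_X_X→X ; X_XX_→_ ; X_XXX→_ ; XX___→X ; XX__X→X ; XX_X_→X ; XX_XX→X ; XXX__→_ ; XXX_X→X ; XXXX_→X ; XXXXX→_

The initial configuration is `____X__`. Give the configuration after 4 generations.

_____X_

__X___X
_X_____
___X__X
_____X_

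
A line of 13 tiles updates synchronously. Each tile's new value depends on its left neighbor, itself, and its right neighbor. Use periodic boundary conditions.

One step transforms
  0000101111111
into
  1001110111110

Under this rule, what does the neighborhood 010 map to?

1

At position 4 the neighborhood is 010; the next row has 1 there.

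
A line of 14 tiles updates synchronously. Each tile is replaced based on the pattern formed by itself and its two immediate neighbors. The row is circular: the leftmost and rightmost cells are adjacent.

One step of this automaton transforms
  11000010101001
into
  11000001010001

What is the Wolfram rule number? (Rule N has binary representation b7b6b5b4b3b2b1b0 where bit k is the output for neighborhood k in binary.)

position 0: 111 → 1  (bit 7 = 1)
position 1: 110 → 1  (bit 6 = 1)
position 7: 101 → 1  (bit 5 = 1)
position 2: 100 → 0  (bit 4 = 0)
position 13: 011 → 1  (bit 3 = 1)
position 6: 010 → 0  (bit 2 = 0)
position 5: 001 → 0  (bit 1 = 0)
position 3: 000 → 0  (bit 0 = 0)
bits b7..b0 = 11101000 = 232

232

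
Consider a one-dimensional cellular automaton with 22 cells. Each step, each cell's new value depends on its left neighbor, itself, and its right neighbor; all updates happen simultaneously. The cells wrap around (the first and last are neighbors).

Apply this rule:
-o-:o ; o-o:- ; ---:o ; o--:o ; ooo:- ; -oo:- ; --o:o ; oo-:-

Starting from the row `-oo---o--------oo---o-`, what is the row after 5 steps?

o--oooooooooooo--ooooo
-oo------------oo-----
o--oooooooooooo--ooooo  (repeats step 1; period 2)
step 5: o--oooooooooooo--ooooo

o--oooooooooooo--ooooo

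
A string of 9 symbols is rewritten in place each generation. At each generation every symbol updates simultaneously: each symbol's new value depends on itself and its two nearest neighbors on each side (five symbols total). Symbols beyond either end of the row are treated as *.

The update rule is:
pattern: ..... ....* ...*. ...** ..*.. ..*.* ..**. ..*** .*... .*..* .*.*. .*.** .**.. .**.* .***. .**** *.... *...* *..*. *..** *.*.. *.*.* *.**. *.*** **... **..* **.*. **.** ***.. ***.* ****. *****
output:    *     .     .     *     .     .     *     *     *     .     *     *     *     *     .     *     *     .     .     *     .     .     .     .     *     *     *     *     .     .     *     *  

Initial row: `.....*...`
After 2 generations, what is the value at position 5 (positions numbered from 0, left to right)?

.

***...*.*
**.*...*.
position 5 holds .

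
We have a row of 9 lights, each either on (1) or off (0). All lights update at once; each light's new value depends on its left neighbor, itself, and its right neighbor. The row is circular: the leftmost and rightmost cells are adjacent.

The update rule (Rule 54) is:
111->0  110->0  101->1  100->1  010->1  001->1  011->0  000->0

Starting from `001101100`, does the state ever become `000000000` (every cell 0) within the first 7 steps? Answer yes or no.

yes

010010010
111111111
000000000
all cells are 0 at step 3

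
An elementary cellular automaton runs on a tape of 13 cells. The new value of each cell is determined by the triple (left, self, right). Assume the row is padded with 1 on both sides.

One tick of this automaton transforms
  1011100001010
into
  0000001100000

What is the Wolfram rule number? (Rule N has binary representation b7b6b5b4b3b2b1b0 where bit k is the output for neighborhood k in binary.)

1

position 3: 111 → 0  (bit 7 = 0)
position 0: 110 → 0  (bit 6 = 0)
position 1: 101 → 0  (bit 5 = 0)
position 5: 100 → 0  (bit 4 = 0)
position 2: 011 → 0  (bit 3 = 0)
position 9: 010 → 0  (bit 2 = 0)
position 8: 001 → 0  (bit 1 = 0)
position 6: 000 → 1  (bit 0 = 1)
bits b7..b0 = 00000001 = 1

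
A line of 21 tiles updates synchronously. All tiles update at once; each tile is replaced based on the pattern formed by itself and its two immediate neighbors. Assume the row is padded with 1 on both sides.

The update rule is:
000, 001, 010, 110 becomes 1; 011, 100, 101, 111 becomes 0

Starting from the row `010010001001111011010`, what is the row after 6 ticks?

010010001010111011010

010110111010001001010
010010001010111011010
010110111010001001010  (repeats tick 1; period 2)
tick 6: 010010001010111011010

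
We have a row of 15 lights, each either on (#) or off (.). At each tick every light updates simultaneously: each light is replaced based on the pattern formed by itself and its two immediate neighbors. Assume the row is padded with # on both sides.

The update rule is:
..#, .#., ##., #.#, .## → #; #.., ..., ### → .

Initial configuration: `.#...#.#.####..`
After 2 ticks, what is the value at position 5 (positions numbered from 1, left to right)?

#

##..######..#.#
.#.##....#.####
position 5 holds #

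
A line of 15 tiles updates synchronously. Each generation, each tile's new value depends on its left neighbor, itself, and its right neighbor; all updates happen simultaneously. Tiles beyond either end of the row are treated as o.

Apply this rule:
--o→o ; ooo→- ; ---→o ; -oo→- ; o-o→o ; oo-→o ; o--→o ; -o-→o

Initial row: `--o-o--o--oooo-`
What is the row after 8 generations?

------oooo-----

oooooooooo---oo
---------oooo--
ooooooooo---ooo
--------oooo---
oooooooo---oooo
-------oooo----
ooooooo---ooooo
------oooo-----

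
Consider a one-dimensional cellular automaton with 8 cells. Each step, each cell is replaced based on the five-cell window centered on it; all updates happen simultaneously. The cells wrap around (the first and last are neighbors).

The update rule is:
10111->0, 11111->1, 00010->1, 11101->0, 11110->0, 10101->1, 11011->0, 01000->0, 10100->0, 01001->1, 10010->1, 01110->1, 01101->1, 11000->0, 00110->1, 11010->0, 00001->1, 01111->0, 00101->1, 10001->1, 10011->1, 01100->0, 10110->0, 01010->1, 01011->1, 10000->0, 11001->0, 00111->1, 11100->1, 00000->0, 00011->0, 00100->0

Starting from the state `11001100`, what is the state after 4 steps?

11001100

10011001
00110011
01100110
11001100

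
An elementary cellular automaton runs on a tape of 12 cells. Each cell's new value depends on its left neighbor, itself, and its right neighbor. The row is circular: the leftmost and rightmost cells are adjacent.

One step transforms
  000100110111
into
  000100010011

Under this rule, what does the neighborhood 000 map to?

0

At position 1 the neighborhood is 000; the next row has 0 there.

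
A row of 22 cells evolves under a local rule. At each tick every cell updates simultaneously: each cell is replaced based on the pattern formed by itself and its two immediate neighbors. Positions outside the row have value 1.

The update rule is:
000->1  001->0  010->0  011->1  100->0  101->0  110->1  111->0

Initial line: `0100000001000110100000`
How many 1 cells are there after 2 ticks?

9

tick 1: 0001111100010110001110
tick 2: 0101000101000110101010
count of 1: 9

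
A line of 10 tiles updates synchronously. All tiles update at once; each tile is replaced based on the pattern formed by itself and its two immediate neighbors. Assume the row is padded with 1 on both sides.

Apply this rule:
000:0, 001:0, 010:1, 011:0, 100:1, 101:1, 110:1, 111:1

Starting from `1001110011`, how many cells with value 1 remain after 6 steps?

1100111001
1110011100
1111001110
1111100111
1111110011
1111111001
count of 1: 8

8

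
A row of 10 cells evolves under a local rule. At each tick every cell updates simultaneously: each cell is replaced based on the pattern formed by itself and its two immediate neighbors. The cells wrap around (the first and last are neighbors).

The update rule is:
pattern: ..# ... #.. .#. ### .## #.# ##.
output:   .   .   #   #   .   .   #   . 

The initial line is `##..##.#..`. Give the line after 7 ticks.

..#...###.
..##.....#
#...#....#
.#..##....
.##...#...
...#..##..
...##...#.

...##...#.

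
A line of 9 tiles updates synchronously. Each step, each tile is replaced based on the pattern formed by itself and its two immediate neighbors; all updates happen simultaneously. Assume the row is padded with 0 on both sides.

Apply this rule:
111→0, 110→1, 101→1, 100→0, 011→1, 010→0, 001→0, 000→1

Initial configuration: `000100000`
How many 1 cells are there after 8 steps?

110001111
110101001
111010000
101100111
011100101
010100010
001001000
100000011
count of 1: 3

3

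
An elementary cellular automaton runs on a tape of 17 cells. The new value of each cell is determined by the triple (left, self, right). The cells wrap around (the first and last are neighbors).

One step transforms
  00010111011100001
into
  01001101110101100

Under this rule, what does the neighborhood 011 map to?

At position 5 the neighborhood is 011; the next row has 1 there.

1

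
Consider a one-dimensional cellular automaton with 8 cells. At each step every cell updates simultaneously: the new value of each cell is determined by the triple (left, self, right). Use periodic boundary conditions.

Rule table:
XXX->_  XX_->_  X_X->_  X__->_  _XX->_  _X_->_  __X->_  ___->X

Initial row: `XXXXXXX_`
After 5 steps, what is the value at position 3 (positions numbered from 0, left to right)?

________
XXXXXXXX
________  (repeats step 1; period 2)
step 5: ________
position 3 holds _

_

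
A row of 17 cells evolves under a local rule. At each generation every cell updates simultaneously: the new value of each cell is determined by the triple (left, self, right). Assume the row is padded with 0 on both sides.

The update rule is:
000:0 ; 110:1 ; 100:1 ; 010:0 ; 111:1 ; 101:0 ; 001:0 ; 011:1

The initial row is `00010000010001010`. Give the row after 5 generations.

00001000001000001
00000100000100000
00000010000010000
00000001000001000
00000000100000100

00000000100000100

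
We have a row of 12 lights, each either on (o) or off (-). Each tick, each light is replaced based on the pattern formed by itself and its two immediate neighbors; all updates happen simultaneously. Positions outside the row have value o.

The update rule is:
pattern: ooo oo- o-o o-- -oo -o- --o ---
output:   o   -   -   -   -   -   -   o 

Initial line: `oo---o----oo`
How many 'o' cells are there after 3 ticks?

7

o--o---oo--o
-----o------
-ooo---oooo-
count of o: 7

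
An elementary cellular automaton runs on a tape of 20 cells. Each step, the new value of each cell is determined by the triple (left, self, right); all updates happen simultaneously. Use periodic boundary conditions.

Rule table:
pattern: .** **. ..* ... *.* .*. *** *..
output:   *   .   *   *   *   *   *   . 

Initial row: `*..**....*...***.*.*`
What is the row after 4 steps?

*..****.****.****..*

step 1: ..**..****.****.****
step 2: .**..****.****.****.
step 3: **..****.****.****..
step 4: *..****.****.****..*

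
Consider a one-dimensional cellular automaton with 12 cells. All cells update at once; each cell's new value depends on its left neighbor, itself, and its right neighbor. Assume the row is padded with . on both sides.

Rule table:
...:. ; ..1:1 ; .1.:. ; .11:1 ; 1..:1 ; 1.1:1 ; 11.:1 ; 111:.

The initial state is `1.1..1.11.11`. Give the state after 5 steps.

.1.11.111111
1.11111....1
.11...11..1.
1111.11111.1
1..111...11.

1..111...11.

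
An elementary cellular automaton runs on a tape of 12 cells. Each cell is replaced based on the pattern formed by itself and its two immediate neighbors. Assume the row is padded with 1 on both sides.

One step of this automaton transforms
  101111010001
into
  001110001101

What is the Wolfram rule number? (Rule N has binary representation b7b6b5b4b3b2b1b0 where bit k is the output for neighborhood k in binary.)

position 3: 111 → 1  (bit 7 = 1)
position 0: 110 → 0  (bit 6 = 0)
position 1: 101 → 0  (bit 5 = 0)
position 8: 100 → 1  (bit 4 = 1)
position 2: 011 → 1  (bit 3 = 1)
position 7: 010 → 0  (bit 2 = 0)
position 10: 001 → 0  (bit 1 = 0)
position 9: 000 → 1  (bit 0 = 1)
bits b7..b0 = 10011001 = 153

153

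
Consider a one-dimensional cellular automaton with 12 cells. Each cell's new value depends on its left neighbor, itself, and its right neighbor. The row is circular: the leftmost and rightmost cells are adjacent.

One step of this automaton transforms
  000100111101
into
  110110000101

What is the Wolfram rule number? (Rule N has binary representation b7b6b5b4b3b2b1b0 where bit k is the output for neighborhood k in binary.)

position 7: 111 → 0  (bit 7 = 0)
position 9: 110 → 1  (bit 6 = 1)
position 10: 101 → 0  (bit 5 = 0)
position 0: 100 → 1  (bit 4 = 1)
position 6: 011 → 0  (bit 3 = 0)
position 3: 010 → 1  (bit 2 = 1)
position 2: 001 → 0  (bit 1 = 0)
position 1: 000 → 1  (bit 0 = 1)
bits b7..b0 = 01010101 = 85

85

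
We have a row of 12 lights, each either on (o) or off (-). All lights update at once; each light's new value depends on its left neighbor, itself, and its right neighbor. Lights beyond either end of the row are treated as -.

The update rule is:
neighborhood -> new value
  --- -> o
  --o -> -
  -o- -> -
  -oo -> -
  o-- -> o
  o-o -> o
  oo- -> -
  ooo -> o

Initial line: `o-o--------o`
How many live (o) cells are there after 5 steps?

4

step 1: -o-ooooooo--
step 2: --o-ooooo-oo
step 3: o--o-ooo-o--
step 4: -o--o-o-o-oo
step 5: --o--o-o-o--
count of o: 4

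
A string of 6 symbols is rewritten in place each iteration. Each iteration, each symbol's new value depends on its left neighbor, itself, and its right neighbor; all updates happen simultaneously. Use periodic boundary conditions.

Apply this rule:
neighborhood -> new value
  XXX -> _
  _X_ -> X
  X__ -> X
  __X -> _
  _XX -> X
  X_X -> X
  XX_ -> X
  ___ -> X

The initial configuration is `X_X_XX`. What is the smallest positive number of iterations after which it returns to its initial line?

9

iteration 1: XXXXX_
iteration 2: X___XX
iteration 3: XXX_X_
iteration 4: X_XXXX
iteration 5: XXX___
iteration 6: X_XXX_
iteration 7: XXX_XX
iteration 8: __XXX_
iteration 9: X_X_XX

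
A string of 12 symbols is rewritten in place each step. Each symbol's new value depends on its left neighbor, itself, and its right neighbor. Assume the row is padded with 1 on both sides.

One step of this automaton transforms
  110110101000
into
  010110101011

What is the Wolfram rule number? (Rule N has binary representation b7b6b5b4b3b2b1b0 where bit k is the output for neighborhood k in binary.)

79

position 0: 111 → 0  (bit 7 = 0)
position 1: 110 → 1  (bit 6 = 1)
position 2: 101 → 0  (bit 5 = 0)
position 9: 100 → 0  (bit 4 = 0)
position 3: 011 → 1  (bit 3 = 1)
position 6: 010 → 1  (bit 2 = 1)
position 11: 001 → 1  (bit 1 = 1)
position 10: 000 → 1  (bit 0 = 1)
bits b7..b0 = 01001111 = 79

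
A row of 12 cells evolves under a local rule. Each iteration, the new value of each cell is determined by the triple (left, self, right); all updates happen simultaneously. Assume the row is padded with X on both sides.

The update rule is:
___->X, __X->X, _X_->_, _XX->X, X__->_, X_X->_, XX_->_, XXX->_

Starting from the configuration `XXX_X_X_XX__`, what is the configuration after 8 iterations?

________X__X
_XXXXXXX__XX
_X_______XX_
___XXXXXXX__
_XXX_______X
_X___XXXXXXX
___XXX______
_XXX___XXXXX

_XXX___XXXXX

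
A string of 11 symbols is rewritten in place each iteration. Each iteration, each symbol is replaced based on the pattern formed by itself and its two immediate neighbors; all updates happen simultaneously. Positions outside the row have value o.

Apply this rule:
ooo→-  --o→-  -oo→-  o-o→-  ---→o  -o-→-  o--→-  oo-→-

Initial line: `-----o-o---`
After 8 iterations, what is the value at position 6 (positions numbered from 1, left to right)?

o

-ooo-----o-
-----ooo---
-ooo-----o-  (repeats iteration 1; period 2)
iteration 8: -----ooo---
position 6 holds o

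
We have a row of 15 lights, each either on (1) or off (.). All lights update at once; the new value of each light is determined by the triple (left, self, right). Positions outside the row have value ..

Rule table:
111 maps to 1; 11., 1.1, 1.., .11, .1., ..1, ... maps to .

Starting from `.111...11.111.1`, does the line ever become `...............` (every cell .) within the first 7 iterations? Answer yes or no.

yes

..1........1...
...............
all cells are . at iteration 2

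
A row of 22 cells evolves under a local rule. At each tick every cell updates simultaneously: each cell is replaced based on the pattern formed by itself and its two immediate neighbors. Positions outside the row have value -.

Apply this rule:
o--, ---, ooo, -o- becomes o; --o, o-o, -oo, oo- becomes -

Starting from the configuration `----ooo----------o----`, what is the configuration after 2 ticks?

ooo--o-ooooooooo-ooooo
-o-o-o--ooooooo---ooo-

-o-o-o--ooooooo---ooo-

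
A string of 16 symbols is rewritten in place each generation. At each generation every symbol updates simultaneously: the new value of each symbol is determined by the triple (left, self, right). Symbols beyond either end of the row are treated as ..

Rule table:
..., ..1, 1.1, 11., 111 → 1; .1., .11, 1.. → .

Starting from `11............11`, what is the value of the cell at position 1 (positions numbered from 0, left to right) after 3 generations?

.1.11111111111.1
1.1.11111111111.
.1.1.1111111111.
position 1 holds 1

1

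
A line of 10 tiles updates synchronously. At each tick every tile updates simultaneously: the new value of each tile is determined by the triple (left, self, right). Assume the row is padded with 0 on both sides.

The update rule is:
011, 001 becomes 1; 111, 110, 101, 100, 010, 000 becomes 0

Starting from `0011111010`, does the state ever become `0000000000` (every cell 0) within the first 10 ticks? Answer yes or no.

0110000000
1100000000
1000000000
0000000000
all cells are 0 at tick 4

yes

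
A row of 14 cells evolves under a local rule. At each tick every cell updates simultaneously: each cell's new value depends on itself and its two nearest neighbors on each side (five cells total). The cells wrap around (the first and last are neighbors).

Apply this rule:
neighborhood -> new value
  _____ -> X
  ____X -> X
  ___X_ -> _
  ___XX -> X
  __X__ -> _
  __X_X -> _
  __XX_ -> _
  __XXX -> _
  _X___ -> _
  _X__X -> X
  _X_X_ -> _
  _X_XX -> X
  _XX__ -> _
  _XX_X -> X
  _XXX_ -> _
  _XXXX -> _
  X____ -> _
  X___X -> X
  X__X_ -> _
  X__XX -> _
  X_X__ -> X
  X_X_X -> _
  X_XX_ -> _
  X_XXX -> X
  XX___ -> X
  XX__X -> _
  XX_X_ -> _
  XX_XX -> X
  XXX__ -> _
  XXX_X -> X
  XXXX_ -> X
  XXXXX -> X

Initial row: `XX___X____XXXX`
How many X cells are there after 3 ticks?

6

X_XX____XX__XX
XX__X_XX______
_____X__X_XXXX
count of X: 6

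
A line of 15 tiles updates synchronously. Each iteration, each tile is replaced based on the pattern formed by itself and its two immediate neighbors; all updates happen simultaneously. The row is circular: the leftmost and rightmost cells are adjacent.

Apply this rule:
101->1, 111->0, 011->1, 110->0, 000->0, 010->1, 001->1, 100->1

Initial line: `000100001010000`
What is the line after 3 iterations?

110111001001110

iteration 1: 001110011111000
iteration 2: 011001110000100
iteration 3: 110111001001110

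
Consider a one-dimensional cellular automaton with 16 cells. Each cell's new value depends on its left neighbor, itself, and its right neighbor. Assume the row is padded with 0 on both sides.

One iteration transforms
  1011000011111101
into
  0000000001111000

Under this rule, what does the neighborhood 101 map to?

At position 1 the neighborhood is 101; the next row has 0 there.

0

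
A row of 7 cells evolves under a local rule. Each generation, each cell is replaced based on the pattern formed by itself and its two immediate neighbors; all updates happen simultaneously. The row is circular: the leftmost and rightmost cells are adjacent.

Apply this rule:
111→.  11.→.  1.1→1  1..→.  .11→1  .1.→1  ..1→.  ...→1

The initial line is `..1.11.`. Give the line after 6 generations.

1.111..
111....
1...11.
1.1.1.1
.111111
11.....

11.....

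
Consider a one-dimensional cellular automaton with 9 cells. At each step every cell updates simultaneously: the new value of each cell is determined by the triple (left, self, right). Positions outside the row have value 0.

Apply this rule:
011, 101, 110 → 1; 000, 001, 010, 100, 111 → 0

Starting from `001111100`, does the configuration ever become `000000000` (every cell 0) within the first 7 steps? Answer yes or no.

yes

001000100
000000000
all cells are 0 at step 2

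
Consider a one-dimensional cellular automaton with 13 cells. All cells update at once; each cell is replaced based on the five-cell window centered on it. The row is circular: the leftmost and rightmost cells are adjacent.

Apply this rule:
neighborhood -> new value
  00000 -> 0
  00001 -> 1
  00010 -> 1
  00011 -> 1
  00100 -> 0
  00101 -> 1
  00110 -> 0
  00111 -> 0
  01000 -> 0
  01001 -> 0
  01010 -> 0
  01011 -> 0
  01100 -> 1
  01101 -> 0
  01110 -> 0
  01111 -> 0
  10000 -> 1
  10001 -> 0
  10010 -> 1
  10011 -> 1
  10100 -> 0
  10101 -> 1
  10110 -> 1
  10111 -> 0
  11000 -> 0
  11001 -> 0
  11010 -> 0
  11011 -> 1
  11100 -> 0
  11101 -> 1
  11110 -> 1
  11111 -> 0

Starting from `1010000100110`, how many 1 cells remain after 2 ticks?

1000111001000
0001000010001
count of 1: 3

3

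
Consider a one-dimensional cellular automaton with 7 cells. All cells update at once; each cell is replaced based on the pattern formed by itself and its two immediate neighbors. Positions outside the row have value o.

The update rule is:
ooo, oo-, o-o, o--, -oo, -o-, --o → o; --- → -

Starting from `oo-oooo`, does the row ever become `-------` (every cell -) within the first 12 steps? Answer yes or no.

no

step 1: ooooooo
step 2: ooooooo  (fixed point — unchanged through step 12)
step 12 is ooooooo, still not uniform -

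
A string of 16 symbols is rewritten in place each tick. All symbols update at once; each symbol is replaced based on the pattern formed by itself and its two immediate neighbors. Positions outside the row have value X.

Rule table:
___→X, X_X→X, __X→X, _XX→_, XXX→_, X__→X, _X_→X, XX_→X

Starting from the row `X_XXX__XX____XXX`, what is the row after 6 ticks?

XX__XXX_XXXXX___
_XXX__XX____XXXX
X__XXX_XXXXX____
XXX__XX____XXXXX
__XXX_XXXXX_____
XX__XX____XXXXXX

XX__XX____XXXXXX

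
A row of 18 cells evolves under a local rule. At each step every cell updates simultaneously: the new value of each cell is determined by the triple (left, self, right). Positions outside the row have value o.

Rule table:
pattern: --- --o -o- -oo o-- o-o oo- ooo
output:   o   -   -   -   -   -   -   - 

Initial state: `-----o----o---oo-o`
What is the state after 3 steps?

-ooo---oo---o-----

-ooo---oo---o-----
-----o----o---ooo-
-ooo---oo---o-----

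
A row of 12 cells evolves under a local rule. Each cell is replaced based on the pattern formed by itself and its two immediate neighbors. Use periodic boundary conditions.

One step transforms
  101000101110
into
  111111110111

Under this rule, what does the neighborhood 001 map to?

At position 5 the neighborhood is 001; the next row has 1 there.

1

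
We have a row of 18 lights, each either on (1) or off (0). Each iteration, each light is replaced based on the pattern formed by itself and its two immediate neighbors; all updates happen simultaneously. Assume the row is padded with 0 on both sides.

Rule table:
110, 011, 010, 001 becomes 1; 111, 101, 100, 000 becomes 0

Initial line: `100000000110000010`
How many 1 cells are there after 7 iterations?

10

iteration 1: 100000001110000110
iteration 2: 100000011010001110
iteration 3: 100000111010011010
iteration 4: 100001101010111010
iteration 5: 100011101010101010
iteration 6: 100110101010101010
iteration 7: 101110101010101010
count of 1: 10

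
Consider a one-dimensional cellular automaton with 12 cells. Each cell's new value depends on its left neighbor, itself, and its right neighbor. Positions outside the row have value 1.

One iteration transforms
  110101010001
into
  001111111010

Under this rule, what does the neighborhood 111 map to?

At position 0 the neighborhood is 111; the next row has 0 there.

0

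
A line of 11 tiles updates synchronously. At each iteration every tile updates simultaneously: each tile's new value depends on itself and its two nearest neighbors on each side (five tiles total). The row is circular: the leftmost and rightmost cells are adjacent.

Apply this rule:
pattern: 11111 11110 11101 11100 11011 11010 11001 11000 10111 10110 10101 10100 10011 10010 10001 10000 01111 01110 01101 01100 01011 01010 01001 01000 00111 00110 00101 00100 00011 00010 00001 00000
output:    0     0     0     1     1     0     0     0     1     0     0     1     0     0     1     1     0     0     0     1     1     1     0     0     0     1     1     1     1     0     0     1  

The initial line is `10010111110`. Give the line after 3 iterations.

iteration 1: 10011100000
iteration 2: 10000101100
iteration 3: 10100110100

10100110100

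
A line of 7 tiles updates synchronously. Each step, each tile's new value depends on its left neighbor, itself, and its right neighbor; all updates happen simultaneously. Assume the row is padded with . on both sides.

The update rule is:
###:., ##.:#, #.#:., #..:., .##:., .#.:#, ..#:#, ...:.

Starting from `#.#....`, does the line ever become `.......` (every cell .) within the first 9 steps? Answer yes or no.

no

#.#....  (fixed point — unchanged through step 9)
step 9 is #.#...., still not uniform .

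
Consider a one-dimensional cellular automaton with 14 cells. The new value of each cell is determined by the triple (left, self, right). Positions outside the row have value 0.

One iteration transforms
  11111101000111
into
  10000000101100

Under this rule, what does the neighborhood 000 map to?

At position 9 the neighborhood is 000; the next row has 0 there.

0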